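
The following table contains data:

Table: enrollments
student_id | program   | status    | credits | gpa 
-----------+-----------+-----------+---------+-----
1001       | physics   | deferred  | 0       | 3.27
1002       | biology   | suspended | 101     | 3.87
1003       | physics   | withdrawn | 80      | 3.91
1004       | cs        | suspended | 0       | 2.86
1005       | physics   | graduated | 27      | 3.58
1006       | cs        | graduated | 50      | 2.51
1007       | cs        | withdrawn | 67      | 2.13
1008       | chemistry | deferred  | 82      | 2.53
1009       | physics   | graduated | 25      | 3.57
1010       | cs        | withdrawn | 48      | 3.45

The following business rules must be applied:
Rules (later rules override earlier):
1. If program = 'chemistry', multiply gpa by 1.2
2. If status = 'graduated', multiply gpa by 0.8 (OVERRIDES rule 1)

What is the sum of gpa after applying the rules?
30.25

Step 1: Rule 2 takes priority for records with status = 'graduated'
  - 3 records: 9.66 × 0.8 = 7.73
Step 2: Rule 1 applies to remaining records with program = 'chemistry'
  - 1 records: 2.53 × 1.2 = 3.04
Step 3: Other records unchanged: 19.49
Step 4: Final sum = 7.73 + 3.04 + 19.49 = 30.25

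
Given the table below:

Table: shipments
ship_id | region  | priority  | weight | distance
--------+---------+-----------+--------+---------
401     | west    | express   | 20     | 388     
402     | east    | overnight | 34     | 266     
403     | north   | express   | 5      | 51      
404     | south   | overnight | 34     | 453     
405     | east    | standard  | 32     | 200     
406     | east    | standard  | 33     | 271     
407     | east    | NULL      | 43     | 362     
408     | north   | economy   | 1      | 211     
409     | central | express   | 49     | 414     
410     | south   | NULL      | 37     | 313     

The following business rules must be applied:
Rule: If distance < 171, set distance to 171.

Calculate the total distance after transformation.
3049

Step 1: 1 records have distance < 171
Step 2: These records originally summed to 51
Step 3: After setting to minimum: 1 × 171 = 171
Step 4: Unaffected records sum: 2878
Step 5: Final sum = 171 + 2878 = 3049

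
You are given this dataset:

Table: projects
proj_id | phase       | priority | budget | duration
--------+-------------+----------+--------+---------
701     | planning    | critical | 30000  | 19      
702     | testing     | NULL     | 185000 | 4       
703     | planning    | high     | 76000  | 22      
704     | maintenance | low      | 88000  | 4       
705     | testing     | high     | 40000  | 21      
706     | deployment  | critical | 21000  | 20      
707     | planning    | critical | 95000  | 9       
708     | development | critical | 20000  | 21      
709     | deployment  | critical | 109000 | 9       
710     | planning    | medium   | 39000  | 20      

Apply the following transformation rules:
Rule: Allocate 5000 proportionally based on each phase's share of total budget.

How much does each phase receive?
deployment: 924.61, development: 142.25, maintenance: 625.89, planning: 1706.97, testing: 1600.28

Step 1: Calculate total budget = 703000
Step 2: Calculate each phase's proportion:
  deployment: 130000/703000 = 18.49% → 924.61
  development: 20000/703000 = 2.84% → 142.25
  maintenance: 88000/703000 = 12.52% → 625.89
  planning: 240000/703000 = 34.14% → 1706.97
  testing: 225000/703000 = 32.01% → 1600.28
Step 3: Verify: sum of allocations ≈ 5000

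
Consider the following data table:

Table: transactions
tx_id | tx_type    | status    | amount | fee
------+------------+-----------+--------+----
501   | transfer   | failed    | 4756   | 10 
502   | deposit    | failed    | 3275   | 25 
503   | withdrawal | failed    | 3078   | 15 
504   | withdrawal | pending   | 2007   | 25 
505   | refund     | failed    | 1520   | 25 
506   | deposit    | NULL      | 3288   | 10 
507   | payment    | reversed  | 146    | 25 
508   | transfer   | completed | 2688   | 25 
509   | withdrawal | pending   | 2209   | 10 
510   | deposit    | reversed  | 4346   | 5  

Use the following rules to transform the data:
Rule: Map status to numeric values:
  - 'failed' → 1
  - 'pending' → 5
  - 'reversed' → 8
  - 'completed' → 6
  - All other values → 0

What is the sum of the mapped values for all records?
36

Step 1: Apply mapping to each record
Step 2: Count by status:
  'failed': 4 records × 1 = 4
  'pending': 2 records × 5 = 10
  'reversed': 2 records × 8 = 16
  'completed': 1 records × 6 = 6
Step 3: Sum all mapped values = 36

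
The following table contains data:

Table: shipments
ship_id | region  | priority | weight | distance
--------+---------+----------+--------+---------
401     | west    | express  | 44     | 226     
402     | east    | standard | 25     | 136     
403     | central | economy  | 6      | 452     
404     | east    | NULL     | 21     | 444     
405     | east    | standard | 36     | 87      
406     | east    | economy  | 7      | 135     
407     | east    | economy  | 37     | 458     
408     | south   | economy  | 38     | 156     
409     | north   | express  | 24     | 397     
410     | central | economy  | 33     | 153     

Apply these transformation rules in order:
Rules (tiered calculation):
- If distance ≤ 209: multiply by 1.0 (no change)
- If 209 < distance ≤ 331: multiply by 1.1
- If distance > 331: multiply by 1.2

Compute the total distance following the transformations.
3016.8

Step 1: Tier 1 (distance ≤ 209): 5 records, sum = 667 × 1.0 = 667.0
Step 2: Tier 2 (209 < distance ≤ 331): 1 records, sum = 226 × 1.1 = 248.6
Step 3: Tier 3 (distance > 331): 4 records, sum = 1751 × 1.2 = 2101.2
Step 4: Final sum = 667.0 + 248.6 + 2101.2 = 3016.8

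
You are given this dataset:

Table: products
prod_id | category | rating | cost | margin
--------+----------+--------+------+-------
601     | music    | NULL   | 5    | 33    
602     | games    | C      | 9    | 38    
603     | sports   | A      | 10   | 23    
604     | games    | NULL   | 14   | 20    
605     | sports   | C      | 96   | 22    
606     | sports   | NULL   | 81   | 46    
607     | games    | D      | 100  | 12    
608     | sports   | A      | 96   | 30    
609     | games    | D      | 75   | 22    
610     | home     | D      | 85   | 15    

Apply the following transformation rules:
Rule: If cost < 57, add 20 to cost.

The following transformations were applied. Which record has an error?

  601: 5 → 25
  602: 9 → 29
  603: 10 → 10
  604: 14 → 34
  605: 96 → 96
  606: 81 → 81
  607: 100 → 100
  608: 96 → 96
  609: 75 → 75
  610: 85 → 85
Record 603 has an error. The correct transformed value should be 30, not 10.

Step 1: Check each record against the rule
Step 2: Record 603 has cost = 10
Step 3: Since 10 < 57, the bonus should have been applied
Step 4: Correct value = 30, but claimed value = 10
Conclusion: Record 603 has the error.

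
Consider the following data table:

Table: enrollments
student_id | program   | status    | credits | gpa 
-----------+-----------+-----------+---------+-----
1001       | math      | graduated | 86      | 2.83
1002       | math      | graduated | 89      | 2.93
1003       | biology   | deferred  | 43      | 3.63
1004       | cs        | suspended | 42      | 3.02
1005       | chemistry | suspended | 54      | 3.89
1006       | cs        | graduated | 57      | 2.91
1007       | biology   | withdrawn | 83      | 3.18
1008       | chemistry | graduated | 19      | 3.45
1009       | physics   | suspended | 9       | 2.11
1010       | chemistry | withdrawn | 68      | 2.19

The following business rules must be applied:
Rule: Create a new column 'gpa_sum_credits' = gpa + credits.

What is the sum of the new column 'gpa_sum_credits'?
580.14

Step 1: For each record, compute gpa + credits
Example calculations:
  2.83 + 86 = 88.83
  2.93 + 89 = 91.93
  3.63 + 43 = 46.63
  ...
Step 2: Sum all derived values
Step 3: Total = 580.14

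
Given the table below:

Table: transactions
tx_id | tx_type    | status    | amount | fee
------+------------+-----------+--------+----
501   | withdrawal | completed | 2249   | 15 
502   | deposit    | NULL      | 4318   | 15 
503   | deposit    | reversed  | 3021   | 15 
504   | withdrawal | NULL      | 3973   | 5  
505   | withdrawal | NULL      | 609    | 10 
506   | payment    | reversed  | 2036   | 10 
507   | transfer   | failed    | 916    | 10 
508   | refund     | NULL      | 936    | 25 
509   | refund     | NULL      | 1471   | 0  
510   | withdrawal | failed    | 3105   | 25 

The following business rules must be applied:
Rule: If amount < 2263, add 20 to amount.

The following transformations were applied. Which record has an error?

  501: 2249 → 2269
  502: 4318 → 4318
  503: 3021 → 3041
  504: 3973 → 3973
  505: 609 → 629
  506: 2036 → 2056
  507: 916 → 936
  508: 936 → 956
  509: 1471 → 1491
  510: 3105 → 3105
Record 503 has an error. The correct transformed value should be 3021, not 3041.

Step 1: Check each record against the rule
Step 2: Record 503 has amount = 3021
Step 3: Since 3021 >= 2263, the bonus should not have been applied
Step 4: Correct value = 3021, but claimed value = 3041
Conclusion: Record 503 has the error.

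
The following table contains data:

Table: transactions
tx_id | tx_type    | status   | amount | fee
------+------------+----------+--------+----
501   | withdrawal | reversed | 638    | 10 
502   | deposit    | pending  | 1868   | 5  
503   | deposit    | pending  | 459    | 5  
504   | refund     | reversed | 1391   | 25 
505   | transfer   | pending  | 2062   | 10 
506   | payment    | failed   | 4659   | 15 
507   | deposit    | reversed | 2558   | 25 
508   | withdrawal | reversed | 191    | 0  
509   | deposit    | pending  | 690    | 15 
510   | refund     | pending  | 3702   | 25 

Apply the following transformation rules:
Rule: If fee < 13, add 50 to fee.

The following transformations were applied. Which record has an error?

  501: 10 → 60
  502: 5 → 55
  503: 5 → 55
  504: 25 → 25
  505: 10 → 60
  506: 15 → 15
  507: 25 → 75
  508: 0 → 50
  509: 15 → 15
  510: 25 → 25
Record 507 has an error. The correct transformed value should be 25, not 75.

Step 1: Check each record against the rule
Step 2: Record 507 has fee = 25
Step 3: Since 25 >= 13, the bonus should not have been applied
Step 4: Correct value = 25, but claimed value = 75
Conclusion: Record 507 has the error.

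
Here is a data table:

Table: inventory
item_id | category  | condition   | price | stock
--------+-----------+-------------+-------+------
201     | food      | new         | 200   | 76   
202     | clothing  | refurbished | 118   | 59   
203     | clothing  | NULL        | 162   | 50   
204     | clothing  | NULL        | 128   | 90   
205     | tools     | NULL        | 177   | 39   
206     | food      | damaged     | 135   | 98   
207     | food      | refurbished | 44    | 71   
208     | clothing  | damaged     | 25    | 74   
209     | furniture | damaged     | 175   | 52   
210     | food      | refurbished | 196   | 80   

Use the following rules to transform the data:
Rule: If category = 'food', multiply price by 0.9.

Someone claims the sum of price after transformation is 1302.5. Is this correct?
Yes, the result is correct.

Step 1: Calculate the correct sum after transformation
Step 2: Apply multiplier 0.9 to records where category = 'food'
Step 3: Correct result = 1302.5
Step 4: Claimed result = 1302.5
Step 5: 1302.5 = 1302.5 ✓
Conclusion: The claimed result is correct.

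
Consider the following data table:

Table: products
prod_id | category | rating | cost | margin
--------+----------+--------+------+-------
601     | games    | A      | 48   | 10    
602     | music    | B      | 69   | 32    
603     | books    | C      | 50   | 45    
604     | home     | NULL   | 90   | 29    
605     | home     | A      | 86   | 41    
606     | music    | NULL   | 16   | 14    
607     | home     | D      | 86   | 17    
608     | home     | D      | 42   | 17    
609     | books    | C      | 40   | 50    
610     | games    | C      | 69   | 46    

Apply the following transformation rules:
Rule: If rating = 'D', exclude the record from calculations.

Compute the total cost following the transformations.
468

Step 1: Identify records where rating = 'D'
Step 2: The excluded records sum to 128
Step 3: Original total cost = 596
Step 4: Remaining total = 596 - 128 = 468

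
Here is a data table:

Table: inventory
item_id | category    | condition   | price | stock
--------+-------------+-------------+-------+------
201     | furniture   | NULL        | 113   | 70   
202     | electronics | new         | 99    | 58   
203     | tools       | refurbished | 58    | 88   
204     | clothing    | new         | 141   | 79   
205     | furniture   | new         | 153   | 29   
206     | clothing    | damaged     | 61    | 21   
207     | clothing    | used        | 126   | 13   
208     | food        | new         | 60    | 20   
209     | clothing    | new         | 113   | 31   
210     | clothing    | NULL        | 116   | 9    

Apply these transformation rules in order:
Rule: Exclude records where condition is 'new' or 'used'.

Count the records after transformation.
4

Step 1: Count records to exclude
  - 5 (new) + 1 (used) = 6 records
Step 2: Total records: 10
Step 3: Remaining = 10 - 6 = 4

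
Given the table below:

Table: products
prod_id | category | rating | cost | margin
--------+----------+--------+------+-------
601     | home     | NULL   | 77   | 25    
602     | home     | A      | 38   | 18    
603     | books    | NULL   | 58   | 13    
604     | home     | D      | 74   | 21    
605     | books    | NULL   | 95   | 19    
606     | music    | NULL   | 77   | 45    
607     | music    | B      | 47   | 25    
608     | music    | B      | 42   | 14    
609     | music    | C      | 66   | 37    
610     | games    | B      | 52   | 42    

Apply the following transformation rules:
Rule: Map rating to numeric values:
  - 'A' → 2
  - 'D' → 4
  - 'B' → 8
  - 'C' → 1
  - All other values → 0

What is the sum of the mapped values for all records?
31

Step 1: Apply mapping to each record
Step 2: Count by status:
  'A': 1 records × 2 = 2
  'D': 1 records × 4 = 4
  'B': 3 records × 8 = 24
  'C': 1 records × 1 = 1
Step 3: Sum all mapped values = 31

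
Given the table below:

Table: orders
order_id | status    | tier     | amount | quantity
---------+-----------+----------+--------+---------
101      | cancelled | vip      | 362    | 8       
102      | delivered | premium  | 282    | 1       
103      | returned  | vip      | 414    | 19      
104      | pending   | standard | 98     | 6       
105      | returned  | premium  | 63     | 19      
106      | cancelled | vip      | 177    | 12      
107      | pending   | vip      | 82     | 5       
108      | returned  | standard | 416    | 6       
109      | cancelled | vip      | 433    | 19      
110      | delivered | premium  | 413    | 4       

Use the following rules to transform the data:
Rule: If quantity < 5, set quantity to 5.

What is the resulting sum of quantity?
104

Step 1: 2 records have quantity < 5
Step 2: These records originally summed to 5
Step 3: After setting to minimum: 2 × 5 = 10
Step 4: Unaffected records sum: 94
Step 5: Final sum = 10 + 94 = 104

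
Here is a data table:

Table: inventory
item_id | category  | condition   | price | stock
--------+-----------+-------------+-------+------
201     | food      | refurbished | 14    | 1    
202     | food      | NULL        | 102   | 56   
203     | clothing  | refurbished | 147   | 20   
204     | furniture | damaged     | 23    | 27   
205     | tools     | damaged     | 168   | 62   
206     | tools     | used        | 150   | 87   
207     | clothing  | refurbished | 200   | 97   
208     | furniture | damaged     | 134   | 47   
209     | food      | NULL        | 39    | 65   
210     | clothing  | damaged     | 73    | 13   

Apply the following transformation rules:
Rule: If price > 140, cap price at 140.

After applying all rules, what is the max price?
140

Step 1: Original maximum price = 200
Step 2: Apply cap at 140
Step 3: 4 records had price > 140 and were capped
Step 4: Maximum after transformation = 140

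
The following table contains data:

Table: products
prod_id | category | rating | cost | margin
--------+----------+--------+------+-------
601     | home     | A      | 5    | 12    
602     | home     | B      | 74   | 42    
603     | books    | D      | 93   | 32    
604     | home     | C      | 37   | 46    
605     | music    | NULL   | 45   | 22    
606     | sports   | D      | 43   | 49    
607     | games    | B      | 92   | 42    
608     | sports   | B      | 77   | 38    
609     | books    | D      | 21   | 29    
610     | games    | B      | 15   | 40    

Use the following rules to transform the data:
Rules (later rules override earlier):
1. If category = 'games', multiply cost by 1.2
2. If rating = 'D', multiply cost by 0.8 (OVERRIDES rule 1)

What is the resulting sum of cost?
492.0

Step 1: Rule 2 takes priority for records with rating = 'D'
  - 3 records: 157 × 0.8 = 125.6
Step 2: Rule 1 applies to remaining records with category = 'games'
  - 2 records: 107 × 1.2 = 128.4
Step 3: Other records unchanged: 238
Step 4: Final sum = 125.6 + 128.4 + 238 = 492.0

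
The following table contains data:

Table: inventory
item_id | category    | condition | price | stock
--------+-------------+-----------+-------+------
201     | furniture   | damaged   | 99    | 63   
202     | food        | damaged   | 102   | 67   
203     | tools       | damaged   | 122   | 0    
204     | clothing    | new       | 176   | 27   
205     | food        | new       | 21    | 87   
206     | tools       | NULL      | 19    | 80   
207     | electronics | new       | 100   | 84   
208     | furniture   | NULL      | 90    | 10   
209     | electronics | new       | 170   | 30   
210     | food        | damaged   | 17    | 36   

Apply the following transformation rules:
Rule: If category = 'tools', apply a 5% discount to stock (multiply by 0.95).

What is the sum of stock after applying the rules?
480.0

Step 1: Records with category = 'tools' have total stock = 80
Step 2: Apply multiplier: 80 × 0.95 = 76.0
Step 3: Other records total: 404
Step 4: Final sum = 76.0 + 404 = 480.0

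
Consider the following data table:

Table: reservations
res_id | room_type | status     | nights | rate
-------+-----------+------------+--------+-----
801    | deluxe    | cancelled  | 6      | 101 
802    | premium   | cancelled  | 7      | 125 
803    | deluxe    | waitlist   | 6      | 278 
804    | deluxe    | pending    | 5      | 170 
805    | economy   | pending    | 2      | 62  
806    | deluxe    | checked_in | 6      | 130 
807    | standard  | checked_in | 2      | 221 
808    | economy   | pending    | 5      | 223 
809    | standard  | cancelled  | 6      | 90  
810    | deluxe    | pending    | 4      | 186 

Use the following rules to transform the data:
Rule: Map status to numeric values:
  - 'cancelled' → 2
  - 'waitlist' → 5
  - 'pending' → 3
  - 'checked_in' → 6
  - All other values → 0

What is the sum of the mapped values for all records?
35

Step 1: Apply mapping to each record
Step 2: Count by status:
  'cancelled': 3 records × 2 = 6
  'waitlist': 1 records × 5 = 5
  'pending': 4 records × 3 = 12
  'checked_in': 2 records × 6 = 12
Step 3: Sum all mapped values = 35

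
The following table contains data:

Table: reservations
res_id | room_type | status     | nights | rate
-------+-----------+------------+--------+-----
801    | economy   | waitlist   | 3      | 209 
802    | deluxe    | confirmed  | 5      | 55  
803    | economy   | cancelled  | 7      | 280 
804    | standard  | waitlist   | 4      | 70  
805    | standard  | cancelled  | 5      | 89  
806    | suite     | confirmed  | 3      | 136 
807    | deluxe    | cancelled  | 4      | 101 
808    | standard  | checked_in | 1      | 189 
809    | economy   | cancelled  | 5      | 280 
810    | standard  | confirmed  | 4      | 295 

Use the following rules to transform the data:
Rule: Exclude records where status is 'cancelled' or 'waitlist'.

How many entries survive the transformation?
4

Step 1: Count records to exclude
  - 4 (cancelled) + 2 (waitlist) = 6 records
Step 2: Total records: 10
Step 3: Remaining = 10 - 6 = 4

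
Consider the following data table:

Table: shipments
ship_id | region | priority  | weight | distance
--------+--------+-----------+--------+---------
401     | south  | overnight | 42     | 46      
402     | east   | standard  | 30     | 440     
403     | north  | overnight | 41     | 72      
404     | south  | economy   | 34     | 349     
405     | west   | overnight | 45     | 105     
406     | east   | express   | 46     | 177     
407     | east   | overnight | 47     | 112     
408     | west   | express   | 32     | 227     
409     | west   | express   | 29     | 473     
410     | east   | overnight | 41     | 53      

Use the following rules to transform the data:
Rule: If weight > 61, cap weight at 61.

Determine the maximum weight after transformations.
47

Step 1: Original maximum weight = 47
Step 2: Check cap of 61 against maximum
Step 3: No records exceed the cap (max 47 <= cap 61), so no capping applies
Step 4: Maximum after transformation = 47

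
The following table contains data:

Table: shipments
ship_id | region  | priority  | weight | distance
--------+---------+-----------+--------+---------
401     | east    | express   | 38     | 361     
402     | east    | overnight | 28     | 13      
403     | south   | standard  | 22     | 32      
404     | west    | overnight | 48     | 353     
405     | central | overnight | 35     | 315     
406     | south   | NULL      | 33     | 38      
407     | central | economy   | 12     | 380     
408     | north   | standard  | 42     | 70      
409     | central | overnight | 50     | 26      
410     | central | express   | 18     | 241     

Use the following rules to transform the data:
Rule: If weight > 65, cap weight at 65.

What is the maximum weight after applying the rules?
50

Step 1: Original maximum weight = 50
Step 2: Check cap of 65 against maximum
Step 3: No records exceed the cap (max 50 <= cap 65), so no capping applies
Step 4: Maximum after transformation = 50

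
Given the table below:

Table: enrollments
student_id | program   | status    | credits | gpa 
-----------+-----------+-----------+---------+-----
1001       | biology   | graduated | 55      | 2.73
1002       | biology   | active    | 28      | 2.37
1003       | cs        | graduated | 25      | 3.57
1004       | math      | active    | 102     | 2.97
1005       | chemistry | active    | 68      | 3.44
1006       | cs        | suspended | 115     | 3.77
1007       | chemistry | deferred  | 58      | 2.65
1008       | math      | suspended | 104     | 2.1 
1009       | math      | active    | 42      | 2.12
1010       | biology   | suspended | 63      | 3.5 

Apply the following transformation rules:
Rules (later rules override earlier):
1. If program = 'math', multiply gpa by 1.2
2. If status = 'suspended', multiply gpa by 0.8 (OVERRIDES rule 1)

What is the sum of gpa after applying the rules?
28.36

Step 1: Rule 2 takes priority for records with status = 'suspended'
  - 3 records: 9.37 × 0.8 = 7.5
Step 2: Rule 1 applies to remaining records with program = 'math'
  - 2 records: 5.09 × 1.2 = 6.11
Step 3: Other records unchanged: 14.76
Step 4: Final sum = 7.5 + 6.11 + 14.76 = 28.36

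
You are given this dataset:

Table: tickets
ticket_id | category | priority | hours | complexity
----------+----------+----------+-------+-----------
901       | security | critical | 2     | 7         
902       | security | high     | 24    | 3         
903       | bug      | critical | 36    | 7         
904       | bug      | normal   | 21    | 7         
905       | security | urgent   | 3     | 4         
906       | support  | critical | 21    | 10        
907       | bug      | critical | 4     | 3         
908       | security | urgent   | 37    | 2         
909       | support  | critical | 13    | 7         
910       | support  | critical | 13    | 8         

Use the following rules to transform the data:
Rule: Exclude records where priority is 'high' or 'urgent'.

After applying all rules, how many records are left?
7

Step 1: Count records to exclude
  - 1 (high) + 2 (urgent) = 3 records
Step 2: Total records: 10
Step 3: Remaining = 10 - 3 = 7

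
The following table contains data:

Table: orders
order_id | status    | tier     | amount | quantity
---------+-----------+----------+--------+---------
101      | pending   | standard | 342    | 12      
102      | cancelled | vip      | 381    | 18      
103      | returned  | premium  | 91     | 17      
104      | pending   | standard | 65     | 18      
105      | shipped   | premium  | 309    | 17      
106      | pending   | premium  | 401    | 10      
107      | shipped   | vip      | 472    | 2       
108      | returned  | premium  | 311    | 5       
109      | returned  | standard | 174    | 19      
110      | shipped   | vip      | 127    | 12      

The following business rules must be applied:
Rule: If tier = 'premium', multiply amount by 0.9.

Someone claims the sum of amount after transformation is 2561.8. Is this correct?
Yes, the result is correct.

Step 1: Calculate the correct sum after transformation
Step 2: Apply multiplier 0.9 to records where tier = 'premium'
Step 3: Correct result = 2561.8
Step 4: Claimed result = 2561.8
Step 5: 2561.8 = 2561.8 ✓
Conclusion: The claimed result is correct.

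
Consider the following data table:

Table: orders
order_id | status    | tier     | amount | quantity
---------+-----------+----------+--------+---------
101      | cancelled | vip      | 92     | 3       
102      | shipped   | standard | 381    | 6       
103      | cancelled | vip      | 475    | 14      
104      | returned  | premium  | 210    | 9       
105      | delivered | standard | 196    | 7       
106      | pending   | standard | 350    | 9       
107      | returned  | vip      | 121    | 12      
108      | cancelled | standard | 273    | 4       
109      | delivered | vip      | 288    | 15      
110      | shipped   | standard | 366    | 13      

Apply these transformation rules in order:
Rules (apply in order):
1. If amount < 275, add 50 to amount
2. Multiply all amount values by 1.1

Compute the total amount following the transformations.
3302.2

Step 1: Apply Rule 1 - Add 50 to records with amount < 275
  - 5 records affected: 892 + (5 × 50) = 1142
  - Unaffected records: 1860
  - Sum after Rule 1: 3002
Step 2: Apply Rule 2 - Multiply all by 1.1
  - 3002 × 1.1 = 3302.2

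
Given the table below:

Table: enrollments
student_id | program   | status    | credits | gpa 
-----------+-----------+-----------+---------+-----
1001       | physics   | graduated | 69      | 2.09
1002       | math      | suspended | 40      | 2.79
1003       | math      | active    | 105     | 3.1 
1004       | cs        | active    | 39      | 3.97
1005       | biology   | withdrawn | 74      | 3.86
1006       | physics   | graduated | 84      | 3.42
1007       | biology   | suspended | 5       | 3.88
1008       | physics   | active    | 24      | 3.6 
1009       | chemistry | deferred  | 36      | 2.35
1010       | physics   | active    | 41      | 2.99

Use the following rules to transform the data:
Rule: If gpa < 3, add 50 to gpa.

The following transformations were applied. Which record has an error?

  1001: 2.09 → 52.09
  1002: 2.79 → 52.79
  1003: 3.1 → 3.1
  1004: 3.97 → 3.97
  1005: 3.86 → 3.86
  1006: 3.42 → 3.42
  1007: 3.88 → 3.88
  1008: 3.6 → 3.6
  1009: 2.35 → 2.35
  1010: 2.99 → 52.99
Record 1009 has an error. The correct transformed value should be 52.35, not 2.35.

Step 1: Check each record against the rule
Step 2: Record 1009 has gpa = 2.35
Step 3: Since 2.35 < 3, the bonus should have been applied
Step 4: Correct value = 52.35, but claimed value = 2.35
Conclusion: Record 1009 has the error.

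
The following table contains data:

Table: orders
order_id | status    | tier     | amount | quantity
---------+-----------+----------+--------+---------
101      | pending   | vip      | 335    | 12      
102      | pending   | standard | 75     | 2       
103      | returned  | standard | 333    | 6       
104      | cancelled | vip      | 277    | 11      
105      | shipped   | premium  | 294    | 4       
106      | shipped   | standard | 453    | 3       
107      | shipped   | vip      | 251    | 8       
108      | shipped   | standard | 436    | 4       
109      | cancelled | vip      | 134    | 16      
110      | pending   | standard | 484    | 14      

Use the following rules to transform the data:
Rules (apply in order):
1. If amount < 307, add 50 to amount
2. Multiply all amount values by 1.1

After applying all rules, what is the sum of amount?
3654.2

Step 1: Apply Rule 1 - Add 50 to records with amount < 307
  - 5 records affected: 1031 + (5 × 50) = 1281
  - Unaffected records: 2041
  - Sum after Rule 1: 3322
Step 2: Apply Rule 2 - Multiply all by 1.1
  - 3322 × 1.1 = 3654.2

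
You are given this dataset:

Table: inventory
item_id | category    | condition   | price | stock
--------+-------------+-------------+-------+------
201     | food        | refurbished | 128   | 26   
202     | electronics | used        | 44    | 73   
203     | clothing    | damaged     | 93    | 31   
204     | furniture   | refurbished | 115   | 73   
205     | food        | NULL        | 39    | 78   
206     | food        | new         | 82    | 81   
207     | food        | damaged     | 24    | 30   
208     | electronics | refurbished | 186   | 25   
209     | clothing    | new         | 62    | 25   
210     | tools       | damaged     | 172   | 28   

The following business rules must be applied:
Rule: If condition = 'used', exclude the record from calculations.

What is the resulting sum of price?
901

Step 1: Identify records where condition = 'used'
Step 2: The excluded records sum to 44
Step 3: Original total price = 945
Step 4: Remaining total = 945 - 44 = 901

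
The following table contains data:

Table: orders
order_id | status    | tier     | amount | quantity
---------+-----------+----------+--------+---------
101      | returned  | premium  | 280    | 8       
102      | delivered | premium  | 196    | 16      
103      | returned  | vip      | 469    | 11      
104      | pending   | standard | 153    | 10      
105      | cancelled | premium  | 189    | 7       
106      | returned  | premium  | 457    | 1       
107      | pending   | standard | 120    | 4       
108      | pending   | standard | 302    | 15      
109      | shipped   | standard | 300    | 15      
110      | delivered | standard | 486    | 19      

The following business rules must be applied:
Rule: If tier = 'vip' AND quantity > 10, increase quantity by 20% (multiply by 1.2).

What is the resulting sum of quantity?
108.2

Step 1: Find records where tier = 'vip' AND quantity > 10
Step 2: 1 records match, summing to 11
Step 3: After multiplier: 11 × 1.2 = 13.2
Step 4: Unaffected records sum: 95
Step 5: Final sum = 13.2 + 95 = 108.2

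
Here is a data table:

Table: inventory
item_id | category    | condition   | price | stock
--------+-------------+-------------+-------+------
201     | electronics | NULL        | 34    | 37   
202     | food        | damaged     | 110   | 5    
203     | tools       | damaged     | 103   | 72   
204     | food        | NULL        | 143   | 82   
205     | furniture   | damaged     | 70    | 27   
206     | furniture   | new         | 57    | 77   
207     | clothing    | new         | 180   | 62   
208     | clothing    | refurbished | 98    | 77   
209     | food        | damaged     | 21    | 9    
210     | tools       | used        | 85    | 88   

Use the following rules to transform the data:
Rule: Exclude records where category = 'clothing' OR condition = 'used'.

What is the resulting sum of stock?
309

Step 1: Find records where category = 'clothing' OR condition = 'used'
Step 2: 3 records match, summing to 227
Step 3: Original sum: 536
Step 4: Remaining sum = 536 - 227 = 309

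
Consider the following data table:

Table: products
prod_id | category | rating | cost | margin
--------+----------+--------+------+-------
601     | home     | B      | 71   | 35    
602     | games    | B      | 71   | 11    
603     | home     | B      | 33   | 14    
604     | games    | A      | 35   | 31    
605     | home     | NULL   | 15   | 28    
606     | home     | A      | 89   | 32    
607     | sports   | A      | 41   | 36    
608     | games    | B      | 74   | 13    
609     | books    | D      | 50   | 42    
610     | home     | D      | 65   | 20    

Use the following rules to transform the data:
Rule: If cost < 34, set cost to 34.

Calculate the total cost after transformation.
564

Step 1: 2 records have cost < 34
Step 2: These records originally summed to 48
Step 3: After setting to minimum: 2 × 34 = 68
Step 4: Unaffected records sum: 496
Step 5: Final sum = 68 + 496 = 564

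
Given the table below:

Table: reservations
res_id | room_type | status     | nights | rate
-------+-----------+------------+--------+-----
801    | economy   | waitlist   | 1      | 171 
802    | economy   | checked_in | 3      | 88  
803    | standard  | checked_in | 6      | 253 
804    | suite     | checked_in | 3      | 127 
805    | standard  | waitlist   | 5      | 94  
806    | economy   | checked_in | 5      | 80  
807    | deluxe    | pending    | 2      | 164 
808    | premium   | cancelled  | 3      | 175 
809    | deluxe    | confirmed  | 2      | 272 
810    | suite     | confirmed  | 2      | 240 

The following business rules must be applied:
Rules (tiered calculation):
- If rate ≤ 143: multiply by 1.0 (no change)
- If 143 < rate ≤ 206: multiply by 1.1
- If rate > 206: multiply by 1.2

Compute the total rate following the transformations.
1868.0

Step 1: Tier 1 (rate ≤ 143): 4 records, sum = 389 × 1.0 = 389.0
Step 2: Tier 2 (143 < rate ≤ 206): 3 records, sum = 510 × 1.1 = 561.0
Step 3: Tier 3 (rate > 206): 3 records, sum = 765 × 1.2 = 918.0
Step 4: Final sum = 389.0 + 561.0 + 918.0 = 1868.0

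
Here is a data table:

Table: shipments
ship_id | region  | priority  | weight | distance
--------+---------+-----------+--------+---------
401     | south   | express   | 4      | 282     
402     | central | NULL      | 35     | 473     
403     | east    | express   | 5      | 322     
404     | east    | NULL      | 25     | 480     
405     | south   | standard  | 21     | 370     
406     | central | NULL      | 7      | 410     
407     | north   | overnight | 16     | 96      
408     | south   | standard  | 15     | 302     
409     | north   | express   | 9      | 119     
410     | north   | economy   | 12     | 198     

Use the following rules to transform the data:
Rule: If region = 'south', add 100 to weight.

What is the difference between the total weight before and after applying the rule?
300

Step 1: Original sum of weight = 149
Step 2: 3 records have region = 'south'
Step 3: Each affected record changes by 100
Step 4: Total change = 3 × 100 = 300
Step 5: New sum = 149 + 300 = 449
Step 6: Difference = |449 - 149| = 300
        (Sum increased by 300)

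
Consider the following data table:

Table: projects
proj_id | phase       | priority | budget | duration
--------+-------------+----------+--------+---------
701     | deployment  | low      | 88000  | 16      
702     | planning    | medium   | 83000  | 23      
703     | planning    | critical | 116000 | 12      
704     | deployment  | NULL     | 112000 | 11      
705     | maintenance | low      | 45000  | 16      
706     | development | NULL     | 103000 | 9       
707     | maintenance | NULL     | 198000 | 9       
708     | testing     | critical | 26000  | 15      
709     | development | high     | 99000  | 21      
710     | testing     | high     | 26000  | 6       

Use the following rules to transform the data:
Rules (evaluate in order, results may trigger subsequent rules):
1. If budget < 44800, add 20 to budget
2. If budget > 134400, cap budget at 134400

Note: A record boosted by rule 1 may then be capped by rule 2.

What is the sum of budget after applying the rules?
832440

Step 1: Apply rule 1 to records with budget < 44800
  - 2 records get bonus of 20
  - Of these, 0 records then exceed 134400 and get capped
Step 2: Apply rule 2 to records with budget > 134400
  - 1 records (original) are capped
Step 3: Calculate final sum = 832440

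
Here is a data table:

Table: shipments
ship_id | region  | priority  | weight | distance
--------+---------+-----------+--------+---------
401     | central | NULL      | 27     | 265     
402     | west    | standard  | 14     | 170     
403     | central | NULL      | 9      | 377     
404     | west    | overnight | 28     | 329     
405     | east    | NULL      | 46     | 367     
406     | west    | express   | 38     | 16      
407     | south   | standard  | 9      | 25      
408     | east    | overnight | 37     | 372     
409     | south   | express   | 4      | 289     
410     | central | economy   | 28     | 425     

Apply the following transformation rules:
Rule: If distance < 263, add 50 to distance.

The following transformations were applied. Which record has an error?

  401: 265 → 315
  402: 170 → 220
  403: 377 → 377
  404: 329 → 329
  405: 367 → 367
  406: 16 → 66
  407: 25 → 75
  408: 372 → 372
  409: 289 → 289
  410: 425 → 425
Record 401 has an error. The correct transformed value should be 265, not 315.

Step 1: Check each record against the rule
Step 2: Record 401 has distance = 265
Step 3: Since 265 >= 263, the bonus should not have been applied
Step 4: Correct value = 265, but claimed value = 315
Conclusion: Record 401 has the error.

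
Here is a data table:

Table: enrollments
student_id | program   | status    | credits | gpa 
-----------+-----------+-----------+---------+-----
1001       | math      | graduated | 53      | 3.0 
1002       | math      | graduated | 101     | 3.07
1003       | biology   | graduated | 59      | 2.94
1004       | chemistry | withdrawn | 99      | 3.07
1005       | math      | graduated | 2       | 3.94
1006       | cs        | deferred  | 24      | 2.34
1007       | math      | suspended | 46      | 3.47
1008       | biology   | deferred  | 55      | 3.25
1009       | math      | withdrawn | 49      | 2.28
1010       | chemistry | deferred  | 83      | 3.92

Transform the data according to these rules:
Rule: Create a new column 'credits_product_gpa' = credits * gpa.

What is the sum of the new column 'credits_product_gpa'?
1785.95

Step 1: For each record, compute credits * gpa
Example calculations:
  53 * 3.0 = 159.0
  101 * 3.07 = 310.07
  59 * 2.94 = 173.46
  ...
Step 2: Sum all derived values
Step 3: Total = 1785.95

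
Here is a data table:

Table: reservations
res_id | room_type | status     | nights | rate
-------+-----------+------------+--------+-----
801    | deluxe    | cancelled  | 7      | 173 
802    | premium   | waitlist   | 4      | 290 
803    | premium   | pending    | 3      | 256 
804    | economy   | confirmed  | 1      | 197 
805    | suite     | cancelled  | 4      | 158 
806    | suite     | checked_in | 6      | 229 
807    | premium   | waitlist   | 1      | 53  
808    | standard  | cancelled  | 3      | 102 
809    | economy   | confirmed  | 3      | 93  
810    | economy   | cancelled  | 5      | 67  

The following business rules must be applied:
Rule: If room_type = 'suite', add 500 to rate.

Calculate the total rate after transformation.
2618

Step 1: Count records where room_type = 'suite': 2
Step 2: Total bonus added: 2 × 500 = 1000
Step 3: Original sum of rate: 1618
Step 4: Final sum = 1618 + 1000 = 2618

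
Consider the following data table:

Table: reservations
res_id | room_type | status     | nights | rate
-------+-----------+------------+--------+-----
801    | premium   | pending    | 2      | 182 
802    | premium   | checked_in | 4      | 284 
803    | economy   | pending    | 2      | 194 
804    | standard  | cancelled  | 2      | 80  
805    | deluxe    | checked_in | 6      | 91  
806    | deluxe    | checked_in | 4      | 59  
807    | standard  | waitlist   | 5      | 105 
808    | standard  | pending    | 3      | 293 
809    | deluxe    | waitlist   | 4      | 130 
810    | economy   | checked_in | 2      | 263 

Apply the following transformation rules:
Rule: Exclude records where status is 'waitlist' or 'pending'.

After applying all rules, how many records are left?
5

Step 1: Count records to exclude
  - 2 (waitlist) + 3 (pending) = 5 records
Step 2: Total records: 10
Step 3: Remaining = 10 - 5 = 5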